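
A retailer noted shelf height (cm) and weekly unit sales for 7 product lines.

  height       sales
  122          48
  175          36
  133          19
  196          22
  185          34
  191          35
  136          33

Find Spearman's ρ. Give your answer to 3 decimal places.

-0.214

Rank height: 1, 4, 2, 7, 5, 6, 3
Rank sales: 7, 6, 1, 2, 4, 5, 3
d = rank(height) − rank(sales): -6, -2, 1, 5, 1, 1, 0; Σd² = 68
ρ = 1 − 6Σd² / [n(n²−1)] = 1 − 6×68 / (7×48) = 1 − 408/336 ≈ -0.214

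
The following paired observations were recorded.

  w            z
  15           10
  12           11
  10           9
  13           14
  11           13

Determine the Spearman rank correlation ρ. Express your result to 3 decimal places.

Rank w: 5, 3, 1, 4, 2
Rank z: 2, 3, 1, 5, 4
d = rank(w) − rank(z): 3, 0, 0, -1, -2; Σd² = 14
ρ = 1 − 6Σd² / [n(n²−1)] = 1 − 6×14 / (5×24) = 1 − 84/120 ≈ 0.300

0.300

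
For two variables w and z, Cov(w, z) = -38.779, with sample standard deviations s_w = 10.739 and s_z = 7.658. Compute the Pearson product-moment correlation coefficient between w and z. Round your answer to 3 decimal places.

-0.472

r = Cov(w,z) / (s_w · s_z) = -38.779 / (10.739 × 7.658)
  = -38.779 / 82.2393 ≈ -0.472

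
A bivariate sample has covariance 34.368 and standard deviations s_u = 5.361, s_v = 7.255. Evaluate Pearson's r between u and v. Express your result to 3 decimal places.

0.884

r = Cov(u,v) / (s_u · s_v) = 34.368 / (5.361 × 7.255)
  = 34.368 / 38.8941 ≈ 0.884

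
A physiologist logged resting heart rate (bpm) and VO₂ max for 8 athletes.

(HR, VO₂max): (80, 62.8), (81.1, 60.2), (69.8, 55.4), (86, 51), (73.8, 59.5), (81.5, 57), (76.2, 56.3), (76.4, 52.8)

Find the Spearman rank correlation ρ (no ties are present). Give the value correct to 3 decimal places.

-0.048

Rank HR: 5, 6, 1, 8, 2, 7, 3, 4
Rank VO₂max: 8, 7, 3, 1, 6, 5, 4, 2
d = rank(HR) − rank(VO₂max): -3, -1, -2, 7, -4, 2, -1, 2; Σd² = 88
ρ = 1 − 6Σd² / [n(n²−1)] = 1 − 6×88 / (8×63) = 1 − 528/504 ≈ -0.048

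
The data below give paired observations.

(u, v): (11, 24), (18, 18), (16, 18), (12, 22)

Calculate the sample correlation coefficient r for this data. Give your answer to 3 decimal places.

-0.958

n = 4, Σu = 57, Σv = 82, Σu² = 845, Σv² = 1708, Σuv = 1140
nΣuv − ΣuΣv = 4560 − 4674 = -114
nΣu² − (Σu)² = 3380 − 3249 = 131; nΣv² − (Σv)² = 6832 − 6724 = 108
r = -114 / √(131 × 108) = -114 / 118.9454 ≈ -0.958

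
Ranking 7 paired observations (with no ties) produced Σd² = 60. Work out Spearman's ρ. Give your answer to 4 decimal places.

-0.0714

ρ = 1 − 6Σd² / [n(n²−1)] = 1 − 6×60 / (7×48)
  = 1 − 360/336 = 1 − 1.07143 ≈ -0.0714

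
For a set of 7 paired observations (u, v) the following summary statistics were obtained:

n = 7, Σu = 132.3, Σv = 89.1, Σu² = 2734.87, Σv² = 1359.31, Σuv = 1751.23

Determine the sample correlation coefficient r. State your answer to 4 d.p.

0.2927

r = (nΣuv − ΣuΣv) / √[(nΣu² − (Σu)²)(nΣv² − (Σv)²)]
Numerator: 7×1751.23 − 132.3×89.1 = 470.68
Denominator: √[(19144.09 − 17503.29)(9515.17 − 7938.81)] = √[1640.8 × 1576.36] = 1608.2573
r = 470.68 / 1608.2573 ≈ 0.2927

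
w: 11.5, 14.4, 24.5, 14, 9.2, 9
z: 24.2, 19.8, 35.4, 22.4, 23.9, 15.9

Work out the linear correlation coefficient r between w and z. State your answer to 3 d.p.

n = 6, Σw = 82.6, Σz = 141.6, Σw² = 1301.5, Σz² = 3556.62, Σwz = 2107.3
nΣwz − ΣwΣz = 12643.8 − 11696.16 = 947.64
nΣw² − (Σw)² = 7809 − 6822.76 = 986.24; nΣz² − (Σz)² = 21339.72 − 20050.56 = 1289.16
r = 947.64 / √(986.24 × 1289.16) = 947.64 / 1127.5731 ≈ 0.840

0.840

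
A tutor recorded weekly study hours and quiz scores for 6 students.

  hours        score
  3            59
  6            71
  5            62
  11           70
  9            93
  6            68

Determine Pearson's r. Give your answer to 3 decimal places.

n = 6, Σx = 40, Σy = 423, Σx² = 308, Σy² = 30539, Σxy = 2928
nΣxy − ΣxΣy = 17568 − 16920 = 648
nΣx² − (Σx)² = 1848 − 1600 = 248; nΣy² − (Σy)² = 183234 − 178929 = 4305
r = 648 / √(248 × 4305) = 648 / 1033.2667 ≈ 0.627

0.627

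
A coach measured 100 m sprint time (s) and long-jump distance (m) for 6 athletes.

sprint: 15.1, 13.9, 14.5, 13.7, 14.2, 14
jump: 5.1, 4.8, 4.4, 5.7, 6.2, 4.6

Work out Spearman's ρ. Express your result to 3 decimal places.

-0.200

Rank sprint: 6, 2, 5, 1, 4, 3
Rank jump: 4, 3, 1, 5, 6, 2
d = rank(sprint) − rank(jump): 2, -1, 4, -4, -2, 1; Σd² = 42
ρ = 1 − 6Σd² / [n(n²−1)] = 1 − 6×42 / (6×35) = 1 − 252/210 ≈ -0.200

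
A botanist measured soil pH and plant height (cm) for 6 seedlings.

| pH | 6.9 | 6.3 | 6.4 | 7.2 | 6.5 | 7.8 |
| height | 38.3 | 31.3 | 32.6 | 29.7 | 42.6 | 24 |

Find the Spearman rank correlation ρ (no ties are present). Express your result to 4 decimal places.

Rank pH: 4, 1, 2, 5, 3, 6
Rank height: 5, 3, 4, 2, 6, 1
d = rank(pH) − rank(height): -1, -2, -2, 3, -3, 5; Σd² = 52
ρ = 1 − 6Σd² / [n(n²−1)] = 1 − 6×52 / (6×35) = 1 − 312/210 ≈ -0.4857

-0.4857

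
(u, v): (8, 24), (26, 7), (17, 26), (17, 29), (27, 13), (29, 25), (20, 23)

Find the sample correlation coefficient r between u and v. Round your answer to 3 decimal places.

-0.510

n = 7, Σu = 144, Σv = 147, Σu² = 3288, Σv² = 3465, Σuv = 2845
nΣuv − ΣuΣv = 19915 − 21168 = -1253
nΣu² − (Σu)² = 23016 − 20736 = 2280; nΣv² − (Σv)² = 24255 − 21609 = 2646
r = -1253 / √(2280 × 2646) = -1253 / 2456.1922 ≈ -0.510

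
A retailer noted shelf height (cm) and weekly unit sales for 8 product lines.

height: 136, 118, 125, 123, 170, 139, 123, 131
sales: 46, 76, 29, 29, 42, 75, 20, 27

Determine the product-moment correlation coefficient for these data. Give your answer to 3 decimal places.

n = 8, Σx = 1065, Σy = 344, Σx² = 143685, Σy² = 18092, Σxy = 45978
nΣxy − ΣxΣy = 367824 − 366360 = 1464
nΣx² − (Σx)² = 1149480 − 1134225 = 15255; nΣy² − (Σy)² = 144736 − 118336 = 26400
r = 1464 / √(15255 × 26400) = 1464 / 20068.1838 ≈ 0.073

0.073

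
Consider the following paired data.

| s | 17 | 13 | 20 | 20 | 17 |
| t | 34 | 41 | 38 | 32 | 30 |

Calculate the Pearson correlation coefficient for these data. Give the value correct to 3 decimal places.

n = 5, Σs = 87, Σt = 175, Σs² = 1547, Σt² = 6205, Σst = 3021
nΣst − ΣsΣt = 15105 − 15225 = -120
nΣs² − (Σs)² = 7735 − 7569 = 166; nΣt² − (Σt)² = 31025 − 30625 = 400
r = -120 / √(166 × 400) = -120 / 257.6820 ≈ -0.466

-0.466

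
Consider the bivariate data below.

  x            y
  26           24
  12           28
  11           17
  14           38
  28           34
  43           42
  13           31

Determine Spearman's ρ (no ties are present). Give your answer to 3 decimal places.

Rank x: 5, 2, 1, 4, 6, 7, 3
Rank y: 2, 3, 1, 6, 5, 7, 4
d = rank(x) − rank(y): 3, -1, 0, -2, 1, 0, -1; Σd² = 16
ρ = 1 − 6Σd² / [n(n²−1)] = 1 − 6×16 / (7×48) = 1 − 96/336 ≈ 0.714

0.714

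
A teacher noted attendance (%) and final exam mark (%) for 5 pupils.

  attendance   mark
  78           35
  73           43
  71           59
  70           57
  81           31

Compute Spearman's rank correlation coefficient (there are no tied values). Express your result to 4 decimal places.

Rank attendance: 4, 3, 2, 1, 5
Rank mark: 2, 3, 5, 4, 1
d = rank(attendance) − rank(mark): 2, 0, -3, -3, 4; Σd² = 38
ρ = 1 − 6Σd² / [n(n²−1)] = 1 − 6×38 / (5×24) = 1 − 228/120 ≈ -0.9000

-0.9000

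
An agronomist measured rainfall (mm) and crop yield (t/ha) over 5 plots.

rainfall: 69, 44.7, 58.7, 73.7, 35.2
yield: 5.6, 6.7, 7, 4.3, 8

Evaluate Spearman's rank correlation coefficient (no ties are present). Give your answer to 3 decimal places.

Rank rainfall: 4, 2, 3, 5, 1
Rank yield: 2, 3, 4, 1, 5
d = rank(rainfall) − rank(yield): 2, -1, -1, 4, -4; Σd² = 38
ρ = 1 − 6Σd² / [n(n²−1)] = 1 − 6×38 / (5×24) = 1 − 228/120 ≈ -0.900

-0.900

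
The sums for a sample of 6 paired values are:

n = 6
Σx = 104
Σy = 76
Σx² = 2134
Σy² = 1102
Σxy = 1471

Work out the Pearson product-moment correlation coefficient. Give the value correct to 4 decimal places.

0.7152

r = (nΣxy − ΣxΣy) / √[(nΣx² − (Σx)²)(nΣy² − (Σy)²)]
Numerator: 6×1471 − 104×76 = 922
Denominator: √[(12804 − 10816)(6612 − 5776)] = √[1988 × 836] = 1289.1734
r = 922 / 1289.1734 ≈ 0.7152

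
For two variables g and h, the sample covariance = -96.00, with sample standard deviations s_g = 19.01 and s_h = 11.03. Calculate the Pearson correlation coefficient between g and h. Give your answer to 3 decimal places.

-0.458

r = Cov(g,h) / (s_g · s_h) = -96.00 / (19.01 × 11.03)
  = -96.00 / 209.6803 ≈ -0.458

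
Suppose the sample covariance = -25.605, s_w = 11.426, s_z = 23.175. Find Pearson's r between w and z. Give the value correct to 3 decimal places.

r = Cov(w,z) / (s_w · s_z) = -25.605 / (11.426 × 23.175)
  = -25.605 / 264.7976 ≈ -0.097

-0.097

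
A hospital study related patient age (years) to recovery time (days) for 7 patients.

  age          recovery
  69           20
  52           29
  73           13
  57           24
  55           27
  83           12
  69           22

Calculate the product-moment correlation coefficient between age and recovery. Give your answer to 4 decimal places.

-0.9437

n = 7, Σx = 458, Σy = 147, Σx² = 30718, Σy² = 3343, Σxy = 9204
nΣxy − ΣxΣy = 64428 − 67326 = -2898
nΣx² − (Σx)² = 215026 − 209764 = 5262; nΣy² − (Σy)² = 23401 − 21609 = 1792
r = -2898 / √(5262 × 1792) = -2898 / 3070.7497 ≈ -0.9437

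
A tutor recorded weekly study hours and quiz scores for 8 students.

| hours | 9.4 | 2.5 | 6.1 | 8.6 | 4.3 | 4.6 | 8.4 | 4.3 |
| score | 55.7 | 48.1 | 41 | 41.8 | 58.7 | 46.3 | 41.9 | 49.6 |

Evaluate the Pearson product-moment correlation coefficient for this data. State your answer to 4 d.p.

n = 8, Σx = 48.2, Σy = 383.1, Σx² = 334.48, Σy² = 18649.49, Σxy = 2284.04
nΣxy − ΣxΣy = 18272.32 − 18465.42 = -193.1
nΣx² − (Σx)² = 2675.84 − 2323.24 = 352.6; nΣy² − (Σy)² = 149195.92 − 146765.61 = 2430.31
r = -193.1 / √(352.6 × 2430.31) = -193.1 / 925.7037 ≈ -0.2086

-0.2086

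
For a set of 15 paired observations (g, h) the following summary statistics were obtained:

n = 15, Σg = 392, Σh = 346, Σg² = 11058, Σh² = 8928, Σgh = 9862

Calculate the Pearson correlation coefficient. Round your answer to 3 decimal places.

0.934

r = (nΣgh − ΣgΣh) / √[(nΣg² − (Σg)²)(nΣh² − (Σh)²)]
Numerator: 15×9862 − 392×346 = 12298
Denominator: √[(165870 − 153664)(133920 − 119716)] = √[12206 × 14204] = 13167.1570
r = 12298 / 13167.1570 ≈ 0.934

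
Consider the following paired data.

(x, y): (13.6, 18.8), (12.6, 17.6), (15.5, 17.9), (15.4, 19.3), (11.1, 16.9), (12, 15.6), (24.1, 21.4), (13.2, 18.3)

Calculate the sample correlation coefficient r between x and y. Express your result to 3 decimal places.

n = 8, Σx = 117.5, Σy = 145.8, Σx² = 1843.39, Σy² = 2677.92, Σxy = 2184.2
nΣxy − ΣxΣy = 17473.6 − 17131.5 = 342.1
nΣx² − (Σx)² = 14747.12 − 13806.25 = 940.87; nΣy² − (Σy)² = 21423.36 − 21257.64 = 165.72
r = 342.1 / √(940.87 × 165.72) = 342.1 / 394.8683 ≈ 0.866

0.866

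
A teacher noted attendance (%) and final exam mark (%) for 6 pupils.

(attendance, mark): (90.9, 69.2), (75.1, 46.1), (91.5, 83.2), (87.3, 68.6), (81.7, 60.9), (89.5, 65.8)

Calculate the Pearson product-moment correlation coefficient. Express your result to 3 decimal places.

n = 6, Σx = 516, Σy = 393.8, Σx² = 44581.5, Σy² = 26580.5, Σxy = 34218.6
nΣxy − ΣxΣy = 205311.6 − 203200.8 = 2110.8
nΣx² − (Σx)² = 267489 − 266256 = 1233; nΣy² − (Σy)² = 159483 − 155078.44 = 4404.56
r = 2110.8 / √(1233 × 4404.56) = 2110.8 / 2330.4125 ≈ 0.906

0.906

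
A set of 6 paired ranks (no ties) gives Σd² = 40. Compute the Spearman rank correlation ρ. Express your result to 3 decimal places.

-0.143

ρ = 1 − 6Σd² / [n(n²−1)] = 1 − 6×40 / (6×35)
  = 1 − 240/210 = 1 − 1.1429 ≈ -0.143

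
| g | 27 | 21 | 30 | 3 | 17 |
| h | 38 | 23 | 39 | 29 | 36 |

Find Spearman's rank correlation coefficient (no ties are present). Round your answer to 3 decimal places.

Rank g: 4, 3, 5, 1, 2
Rank h: 4, 1, 5, 2, 3
d = rank(g) − rank(h): 0, 2, 0, -1, -1; Σd² = 6
ρ = 1 − 6Σd² / [n(n²−1)] = 1 − 6×6 / (5×24) = 1 − 36/120 ≈ 0.700

0.700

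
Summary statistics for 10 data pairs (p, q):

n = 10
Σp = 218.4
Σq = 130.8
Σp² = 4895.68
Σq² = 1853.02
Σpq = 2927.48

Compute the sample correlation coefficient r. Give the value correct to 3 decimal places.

r = (nΣpq − ΣpΣq) / √[(nΣp² − (Σp)²)(nΣq² − (Σq)²)]
Numerator: 10×2927.48 − 218.4×130.8 = 708.08
Denominator: √[(48956.8 − 47698.56)(18530.2 − 17108.64)] = √[1258.24 × 1421.56] = 1337.4093
r = 708.08 / 1337.4093 ≈ 0.529

0.529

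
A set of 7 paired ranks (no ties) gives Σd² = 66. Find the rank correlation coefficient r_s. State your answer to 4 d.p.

-0.1786

ρ = 1 − 6Σd² / [n(n²−1)] = 1 − 6×66 / (7×48)
  = 1 − 396/336 = 1 − 1.17857 ≈ -0.1786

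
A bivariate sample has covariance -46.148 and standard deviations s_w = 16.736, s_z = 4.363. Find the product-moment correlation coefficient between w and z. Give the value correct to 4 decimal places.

-0.6320

r = Cov(w,z) / (s_w · s_z) = -46.148 / (16.736 × 4.363)
  = -46.148 / 73.0192 ≈ -0.6320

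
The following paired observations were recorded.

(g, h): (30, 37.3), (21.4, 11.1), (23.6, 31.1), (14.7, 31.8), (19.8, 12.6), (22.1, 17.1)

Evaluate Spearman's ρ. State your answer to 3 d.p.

Rank g: 6, 3, 5, 1, 2, 4
Rank h: 6, 1, 4, 5, 2, 3
d = rank(g) − rank(h): 0, 2, 1, -4, 0, 1; Σd² = 22
ρ = 1 − 6Σd² / [n(n²−1)] = 1 − 6×22 / (6×35) = 1 − 132/210 ≈ 0.371

0.371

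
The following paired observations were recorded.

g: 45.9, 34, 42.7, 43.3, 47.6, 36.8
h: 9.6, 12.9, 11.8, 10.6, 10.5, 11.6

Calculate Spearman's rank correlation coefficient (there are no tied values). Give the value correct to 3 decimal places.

Rank g: 5, 1, 3, 4, 6, 2
Rank h: 1, 6, 5, 3, 2, 4
d = rank(g) − rank(h): 4, -5, -2, 1, 4, -2; Σd² = 66
ρ = 1 − 6Σd² / [n(n²−1)] = 1 − 6×66 / (6×35) = 1 − 396/210 ≈ -0.886

-0.886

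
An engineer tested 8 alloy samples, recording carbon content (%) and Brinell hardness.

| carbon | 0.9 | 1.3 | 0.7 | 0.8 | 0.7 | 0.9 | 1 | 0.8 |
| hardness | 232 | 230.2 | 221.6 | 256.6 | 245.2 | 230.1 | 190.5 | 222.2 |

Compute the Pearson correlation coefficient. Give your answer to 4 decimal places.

-0.2735

n = 8, Σx = 7.1, Σy = 1828.4, Σx² = 6.57, Σy² = 420498.3, Σxy = 1615.45
nΣxy − ΣxΣy = 12923.6 − 12981.64 = -58.04
nΣx² − (Σx)² = 52.56 − 50.41 = 2.15; nΣy² − (Σy)² = 3363986.4 − 3343046.56 = 20939.84
r = -58.04 / √(2.15 × 20939.84) = -58.04 / 212.1807 ≈ -0.2735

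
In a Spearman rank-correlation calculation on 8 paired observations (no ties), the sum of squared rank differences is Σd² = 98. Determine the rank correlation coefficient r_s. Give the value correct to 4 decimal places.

-0.1667

ρ = 1 − 6Σd² / [n(n²−1)] = 1 − 6×98 / (8×63)
  = 1 − 588/504 = 1 − 1.16667 ≈ -0.1667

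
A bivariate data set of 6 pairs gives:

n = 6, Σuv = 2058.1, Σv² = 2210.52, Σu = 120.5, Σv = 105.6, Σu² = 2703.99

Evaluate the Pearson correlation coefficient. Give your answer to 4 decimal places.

-0.1983

r = (nΣuv − ΣuΣv) / √[(nΣu² − (Σu)²)(nΣv² − (Σv)²)]
Numerator: 6×2058.1 − 120.5×105.6 = -376.2
Denominator: √[(16223.94 − 14520.25)(13263.12 − 11151.36)] = √[1703.69 × 2111.76] = 1896.7826
r = -376.2 / 1896.7826 ≈ -0.1983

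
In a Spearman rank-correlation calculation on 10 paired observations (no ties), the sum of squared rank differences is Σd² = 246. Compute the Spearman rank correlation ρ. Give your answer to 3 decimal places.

ρ = 1 − 6Σd² / [n(n²−1)] = 1 − 6×246 / (10×99)
  = 1 − 1476/990 = 1 − 1.4909 ≈ -0.491

-0.491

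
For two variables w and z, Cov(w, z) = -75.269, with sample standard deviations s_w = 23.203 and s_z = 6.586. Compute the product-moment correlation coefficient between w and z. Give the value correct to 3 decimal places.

r = Cov(w,z) / (s_w · s_z) = -75.269 / (23.203 × 6.586)
  = -75.269 / 152.8150 ≈ -0.493

-0.493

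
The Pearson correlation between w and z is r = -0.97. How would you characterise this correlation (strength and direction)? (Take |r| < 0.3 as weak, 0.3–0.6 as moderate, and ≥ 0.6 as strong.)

strong negative

r = -0.97 < 0 so the relationship is negative.
|r| = 0.97, which falls in the strong range.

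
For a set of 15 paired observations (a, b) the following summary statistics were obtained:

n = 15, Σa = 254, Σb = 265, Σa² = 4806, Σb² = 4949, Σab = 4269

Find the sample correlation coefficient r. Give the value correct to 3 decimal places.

r = (nΣab − ΣaΣb) / √[(nΣa² − (Σa)²)(nΣb² − (Σb)²)]
Numerator: 15×4269 − 254×265 = -3275
Denominator: √[(72090 − 64516)(74235 − 70225)] = √[7574 × 4010] = 5511.0562
r = -3275 / 5511.0562 ≈ -0.594

-0.594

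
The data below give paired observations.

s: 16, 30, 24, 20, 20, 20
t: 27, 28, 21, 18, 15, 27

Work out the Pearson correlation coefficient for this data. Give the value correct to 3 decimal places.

0.224

n = 6, Σs = 130, Σt = 136, Σs² = 2932, Σt² = 3232, Σst = 2976
nΣst − ΣsΣt = 17856 − 17680 = 176
nΣs² − (Σs)² = 17592 − 16900 = 692; nΣt² − (Σt)² = 19392 − 18496 = 896
r = 176 / √(692 × 896) = 176 / 787.4211 ≈ 0.224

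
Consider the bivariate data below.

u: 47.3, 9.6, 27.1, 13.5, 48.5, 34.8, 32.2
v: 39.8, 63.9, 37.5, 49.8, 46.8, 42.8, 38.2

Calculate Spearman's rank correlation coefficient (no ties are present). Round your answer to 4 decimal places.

Rank u: 6, 1, 3, 2, 7, 5, 4
Rank v: 3, 7, 1, 6, 5, 4, 2
d = rank(u) − rank(v): 3, -6, 2, -4, 2, 1, 2; Σd² = 74
ρ = 1 − 6Σd² / [n(n²−1)] = 1 − 6×74 / (7×48) = 1 − 444/336 ≈ -0.3214

-0.3214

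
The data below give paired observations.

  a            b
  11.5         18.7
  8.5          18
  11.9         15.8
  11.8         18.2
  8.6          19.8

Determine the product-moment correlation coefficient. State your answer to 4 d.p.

n = 5, Σa = 52.3, Σb = 90.5, Σa² = 559.31, Σb² = 1646.61, Σab = 941.11
nΣab − ΣaΣb = 4705.55 − 4733.15 = -27.6
nΣa² − (Σa)² = 2796.55 − 2735.29 = 61.26; nΣb² − (Σb)² = 8233.05 − 8190.25 = 42.8
r = -27.6 / √(61.26 × 42.8) = -27.6 / 51.2048 ≈ -0.5390

-0.5390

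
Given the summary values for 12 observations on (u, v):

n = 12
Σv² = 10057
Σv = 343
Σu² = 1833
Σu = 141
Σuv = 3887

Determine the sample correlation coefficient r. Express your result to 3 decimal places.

-0.678

r = (nΣuv − ΣuΣv) / √[(nΣu² − (Σu)²)(nΣv² − (Σv)²)]
Numerator: 12×3887 − 141×343 = -1719
Denominator: √[(21996 − 19881)(120684 − 117649)] = √[2115 × 3035] = 2533.5795
r = -1719 / 2533.5795 ≈ -0.678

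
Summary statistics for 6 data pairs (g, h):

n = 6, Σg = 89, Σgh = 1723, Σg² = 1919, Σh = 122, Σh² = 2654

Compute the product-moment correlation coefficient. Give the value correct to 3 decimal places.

r = (nΣgh − ΣgΣh) / √[(nΣg² − (Σg)²)(nΣh² − (Σh)²)]
Numerator: 6×1723 − 89×122 = -520
Denominator: √[(11514 − 7921)(15924 − 14884)] = √[3593 × 1040] = 1933.0598
r = -520 / 1933.0598 ≈ -0.269

-0.269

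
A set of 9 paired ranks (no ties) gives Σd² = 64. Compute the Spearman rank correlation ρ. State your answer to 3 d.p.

ρ = 1 − 6Σd² / [n(n²−1)] = 1 − 6×64 / (9×80)
  = 1 − 384/720 = 1 − 0.5333 ≈ 0.467

0.467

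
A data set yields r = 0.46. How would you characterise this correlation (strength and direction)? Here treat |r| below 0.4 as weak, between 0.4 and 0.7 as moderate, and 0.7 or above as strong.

r = 0.46 > 0 so the relationship is positive.
|r| = 0.46, which falls in the moderate range.

moderate positive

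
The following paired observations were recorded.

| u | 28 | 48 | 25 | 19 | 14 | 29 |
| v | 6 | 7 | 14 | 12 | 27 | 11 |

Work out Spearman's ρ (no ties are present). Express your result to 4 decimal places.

-0.7714

Rank u: 4, 6, 3, 2, 1, 5
Rank v: 1, 2, 5, 4, 6, 3
d = rank(u) − rank(v): 3, 4, -2, -2, -5, 2; Σd² = 62
ρ = 1 − 6Σd² / [n(n²−1)] = 1 − 6×62 / (6×35) = 1 − 372/210 ≈ -0.7714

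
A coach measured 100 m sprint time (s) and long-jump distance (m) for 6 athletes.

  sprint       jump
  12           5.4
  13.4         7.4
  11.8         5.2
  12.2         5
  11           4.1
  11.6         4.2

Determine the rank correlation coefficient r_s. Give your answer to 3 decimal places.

0.829

Rank sprint: 4, 6, 3, 5, 1, 2
Rank jump: 5, 6, 4, 3, 1, 2
d = rank(sprint) − rank(jump): -1, 0, -1, 2, 0, 0; Σd² = 6
ρ = 1 − 6Σd² / [n(n²−1)] = 1 − 6×6 / (6×35) = 1 − 36/210 ≈ 0.829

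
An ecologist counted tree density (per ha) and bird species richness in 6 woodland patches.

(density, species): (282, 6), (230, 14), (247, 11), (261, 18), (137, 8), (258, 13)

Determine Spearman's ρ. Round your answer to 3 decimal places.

-0.029

Rank density: 6, 2, 3, 5, 1, 4
Rank species: 1, 5, 3, 6, 2, 4
d = rank(density) − rank(species): 5, -3, 0, -1, -1, 0; Σd² = 36
ρ = 1 − 6Σd² / [n(n²−1)] = 1 − 6×36 / (6×35) = 1 − 216/210 ≈ -0.029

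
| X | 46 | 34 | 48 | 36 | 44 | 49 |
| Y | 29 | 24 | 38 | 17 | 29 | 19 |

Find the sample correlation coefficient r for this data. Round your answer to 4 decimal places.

n = 6, ΣX = 257, ΣY = 156, ΣX² = 11209, ΣY² = 4352, ΣXY = 6793
nΣXY − ΣXΣY = 40758 − 40092 = 666
nΣX² − (ΣX)² = 67254 − 66049 = 1205; nΣY² − (ΣY)² = 26112 − 24336 = 1776
r = 666 / √(1205 × 1776) = 666 / 1462.9012 ≈ 0.4553

0.4553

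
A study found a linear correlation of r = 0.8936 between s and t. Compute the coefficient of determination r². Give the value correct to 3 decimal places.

0.799

r² = (0.8936)² = 0.799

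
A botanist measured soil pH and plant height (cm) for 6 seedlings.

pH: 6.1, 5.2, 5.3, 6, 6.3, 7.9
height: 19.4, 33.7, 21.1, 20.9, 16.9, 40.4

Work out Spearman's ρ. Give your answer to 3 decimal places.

Rank pH: 4, 1, 2, 3, 5, 6
Rank height: 2, 5, 4, 3, 1, 6
d = rank(pH) − rank(height): 2, -4, -2, 0, 4, 0; Σd² = 40
ρ = 1 − 6Σd² / [n(n²−1)] = 1 − 6×40 / (6×35) = 1 − 240/210 ≈ -0.143

-0.143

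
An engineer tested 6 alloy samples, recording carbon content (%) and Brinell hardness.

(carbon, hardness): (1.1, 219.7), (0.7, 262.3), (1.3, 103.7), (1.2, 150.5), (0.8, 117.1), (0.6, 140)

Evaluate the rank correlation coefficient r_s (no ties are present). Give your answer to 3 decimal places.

Rank carbon: 4, 2, 6, 5, 3, 1
Rank hardness: 5, 6, 1, 4, 2, 3
d = rank(carbon) − rank(hardness): -1, -4, 5, 1, 1, -2; Σd² = 48
ρ = 1 − 6Σd² / [n(n²−1)] = 1 − 6×48 / (6×35) = 1 − 288/210 ≈ -0.371

-0.371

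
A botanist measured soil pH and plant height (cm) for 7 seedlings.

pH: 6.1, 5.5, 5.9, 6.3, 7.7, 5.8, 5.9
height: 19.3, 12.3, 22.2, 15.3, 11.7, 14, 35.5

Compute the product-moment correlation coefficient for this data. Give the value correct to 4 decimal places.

n = 7, Σx = 43.2, Σy = 130.3, Σx² = 269.7, Σy² = 2843.85, Σxy = 793.49
nΣxy − ΣxΣy = 5554.43 − 5628.96 = -74.53
nΣx² − (Σx)² = 1887.9 − 1866.24 = 21.66; nΣy² − (Σy)² = 19906.95 − 16978.09 = 2928.86
r = -74.53 / √(21.66 × 2928.86) = -74.53 / 251.8712 ≈ -0.2959

-0.2959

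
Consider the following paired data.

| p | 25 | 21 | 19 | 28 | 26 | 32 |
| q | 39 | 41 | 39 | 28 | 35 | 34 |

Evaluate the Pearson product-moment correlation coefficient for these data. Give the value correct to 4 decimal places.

n = 6, Σp = 151, Σq = 216, Σp² = 3911, Σq² = 7888, Σpq = 5359
nΣpq − ΣpΣq = 32154 − 32616 = -462
nΣp² − (Σp)² = 23466 − 22801 = 665; nΣq² − (Σq)² = 47328 − 46656 = 672
r = -462 / √(665 × 672) = -462 / 668.4908 ≈ -0.6911

-0.6911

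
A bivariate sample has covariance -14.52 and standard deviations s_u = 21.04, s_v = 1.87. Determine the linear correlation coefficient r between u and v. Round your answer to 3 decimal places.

r = Cov(u,v) / (s_u · s_v) = -14.52 / (21.04 × 1.87)
  = -14.52 / 39.3448 ≈ -0.369

-0.369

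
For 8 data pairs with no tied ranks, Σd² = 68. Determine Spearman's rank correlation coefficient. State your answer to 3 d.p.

ρ = 1 − 6Σd² / [n(n²−1)] = 1 − 6×68 / (8×63)
  = 1 − 408/504 = 1 − 0.8095 ≈ 0.190

0.190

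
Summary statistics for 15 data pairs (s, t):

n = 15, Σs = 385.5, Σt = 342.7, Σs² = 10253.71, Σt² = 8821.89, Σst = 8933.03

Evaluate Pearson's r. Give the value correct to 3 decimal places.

r = (nΣst − ΣsΣt) / √[(nΣs² − (Σs)²)(nΣt² − (Σt)²)]
Numerator: 15×8933.03 − 385.5×342.7 = 1884.6
Denominator: √[(153805.65 − 148610.25)(132328.35 − 117443.29)] = √[5195.4 × 14885.06] = 8793.9662
r = 1884.6 / 8793.9662 ≈ 0.214

0.214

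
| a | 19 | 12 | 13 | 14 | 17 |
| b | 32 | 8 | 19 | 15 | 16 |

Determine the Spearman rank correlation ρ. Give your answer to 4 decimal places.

Rank a: 5, 1, 2, 3, 4
Rank b: 5, 1, 4, 2, 3
d = rank(a) − rank(b): 0, 0, -2, 1, 1; Σd² = 6
ρ = 1 − 6Σd² / [n(n²−1)] = 1 − 6×6 / (5×24) = 1 − 36/120 ≈ 0.7000

0.7000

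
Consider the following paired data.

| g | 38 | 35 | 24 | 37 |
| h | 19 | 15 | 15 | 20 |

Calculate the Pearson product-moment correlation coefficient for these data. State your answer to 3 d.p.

n = 4, Σg = 134, Σh = 69, Σg² = 4614, Σh² = 1211, Σgh = 2347
nΣgh − ΣgΣh = 9388 − 9246 = 142
nΣg² − (Σg)² = 18456 − 17956 = 500; nΣh² − (Σh)² = 4844 − 4761 = 83
r = 142 / √(500 × 83) = 142 / 203.7155 ≈ 0.697

0.697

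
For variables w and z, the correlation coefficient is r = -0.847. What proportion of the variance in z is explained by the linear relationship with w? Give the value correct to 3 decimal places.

0.717

r² = (-0.847)² = 0.717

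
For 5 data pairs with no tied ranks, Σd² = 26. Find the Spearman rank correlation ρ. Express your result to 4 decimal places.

-0.3000

ρ = 1 − 6Σd² / [n(n²−1)] = 1 − 6×26 / (5×24)
  = 1 − 156/120 = 1 − 1.30000 ≈ -0.3000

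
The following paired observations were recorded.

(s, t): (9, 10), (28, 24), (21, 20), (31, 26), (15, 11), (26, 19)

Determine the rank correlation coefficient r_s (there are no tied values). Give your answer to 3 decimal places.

0.943

Rank s: 1, 5, 3, 6, 2, 4
Rank t: 1, 5, 4, 6, 2, 3
d = rank(s) − rank(t): 0, 0, -1, 0, 0, 1; Σd² = 2
ρ = 1 − 6Σd² / [n(n²−1)] = 1 − 6×2 / (6×35) = 1 − 12/210 ≈ 0.943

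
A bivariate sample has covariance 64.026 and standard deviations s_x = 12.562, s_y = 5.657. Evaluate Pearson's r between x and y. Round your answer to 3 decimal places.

r = Cov(x,y) / (s_x · s_y) = 64.026 / (12.562 × 5.657)
  = 64.026 / 71.0632 ≈ 0.901

0.901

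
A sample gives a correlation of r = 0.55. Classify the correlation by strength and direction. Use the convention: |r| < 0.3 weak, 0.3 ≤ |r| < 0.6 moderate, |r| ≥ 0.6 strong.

moderate positive

r = 0.55 > 0 so the relationship is positive.
|r| = 0.55, which falls in the moderate range.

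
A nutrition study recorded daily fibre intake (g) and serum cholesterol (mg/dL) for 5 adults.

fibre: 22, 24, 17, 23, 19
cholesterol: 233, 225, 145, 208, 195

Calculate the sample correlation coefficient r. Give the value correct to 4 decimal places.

0.8744

n = 5, Σx = 105, Σy = 1006, Σx² = 2239, Σy² = 207228, Σxy = 21480
nΣxy − ΣxΣy = 107400 − 105630 = 1770
nΣx² − (Σx)² = 11195 − 11025 = 170; nΣy² − (Σy)² = 1036140 − 1012036 = 24104
r = 1770 / √(170 × 24104) = 1770 / 2024.2727 ≈ 0.8744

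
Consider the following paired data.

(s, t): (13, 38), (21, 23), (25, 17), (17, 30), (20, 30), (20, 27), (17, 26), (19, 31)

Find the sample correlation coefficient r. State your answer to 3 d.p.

n = 8, Σs = 152, Σt = 222, Σs² = 2974, Σt² = 6428, Σst = 4083
nΣst − ΣsΣt = 32664 − 33744 = -1080
nΣs² − (Σs)² = 23792 − 23104 = 688; nΣt² − (Σt)² = 51424 − 49284 = 2140
r = -1080 / √(688 × 2140) = -1080 / 1213.3919 ≈ -0.890

-0.890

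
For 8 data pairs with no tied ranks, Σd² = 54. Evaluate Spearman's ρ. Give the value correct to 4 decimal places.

0.3571

ρ = 1 − 6Σd² / [n(n²−1)] = 1 − 6×54 / (8×63)
  = 1 − 324/504 = 1 − 0.64286 ≈ 0.3571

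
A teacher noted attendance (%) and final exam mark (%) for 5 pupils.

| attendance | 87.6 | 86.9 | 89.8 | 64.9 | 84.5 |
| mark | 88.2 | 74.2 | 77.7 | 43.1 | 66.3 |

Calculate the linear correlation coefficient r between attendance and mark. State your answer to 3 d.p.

0.922

n = 5, Σx = 413.7, Σy = 349.5, Σx² = 34641.67, Σy² = 25575.47, Σxy = 29551.3
nΣxy − ΣxΣy = 147756.5 − 144588.15 = 3168.35
nΣx² − (Σx)² = 173208.35 − 171147.69 = 2060.66; nΣy² − (Σy)² = 127877.35 − 122150.25 = 5727.1
r = 3168.35 / √(2060.66 × 5727.1) = 3168.35 / 3435.3465 ≈ 0.922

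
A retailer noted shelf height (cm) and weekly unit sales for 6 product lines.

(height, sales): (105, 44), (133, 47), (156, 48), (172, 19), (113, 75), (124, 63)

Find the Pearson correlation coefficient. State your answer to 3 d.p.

-0.696

n = 6, Σx = 803, Σy = 296, Σx² = 110779, Σy² = 16404, Σxy = 37914
nΣxy − ΣxΣy = 227484 − 237688 = -10204
nΣx² − (Σx)² = 664674 − 644809 = 19865; nΣy² − (Σy)² = 98424 − 87616 = 10808
r = -10204 / √(19865 × 10808) = -10204 / 14652.6762 ≈ -0.696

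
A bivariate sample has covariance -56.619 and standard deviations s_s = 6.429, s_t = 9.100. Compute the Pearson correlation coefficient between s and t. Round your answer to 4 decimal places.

r = Cov(s,t) / (s_s · s_t) = -56.619 / (6.429 × 9.100)
  = -56.619 / 58.5039 ≈ -0.9678

-0.9678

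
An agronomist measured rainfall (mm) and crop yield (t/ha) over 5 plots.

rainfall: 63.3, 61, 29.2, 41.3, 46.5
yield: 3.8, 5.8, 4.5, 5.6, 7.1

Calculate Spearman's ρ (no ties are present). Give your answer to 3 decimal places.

Rank rainfall: 5, 4, 1, 2, 3
Rank yield: 1, 4, 2, 3, 5
d = rank(rainfall) − rank(yield): 4, 0, -1, -1, -2; Σd² = 22
ρ = 1 − 6Σd² / [n(n²−1)] = 1 − 6×22 / (5×24) = 1 − 132/120 ≈ -0.100

-0.100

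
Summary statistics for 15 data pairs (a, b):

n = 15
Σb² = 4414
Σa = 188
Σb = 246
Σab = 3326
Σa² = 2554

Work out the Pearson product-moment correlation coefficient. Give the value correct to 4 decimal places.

0.8862

r = (nΣab − ΣaΣb) / √[(nΣa² − (Σa)²)(nΣb² − (Σb)²)]
Numerator: 15×3326 − 188×246 = 3642
Denominator: √[(38310 − 35344)(66210 − 60516)] = √[2966 × 5694] = 4109.5503
r = 3642 / 4109.5503 ≈ 0.8862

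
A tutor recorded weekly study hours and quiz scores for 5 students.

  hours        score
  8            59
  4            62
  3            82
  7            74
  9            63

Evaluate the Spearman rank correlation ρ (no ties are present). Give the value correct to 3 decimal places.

Rank hours: 4, 2, 1, 3, 5
Rank score: 1, 2, 5, 4, 3
d = rank(hours) − rank(score): 3, 0, -4, -1, 2; Σd² = 30
ρ = 1 − 6Σd² / [n(n²−1)] = 1 − 6×30 / (5×24) = 1 − 180/120 ≈ -0.500

-0.500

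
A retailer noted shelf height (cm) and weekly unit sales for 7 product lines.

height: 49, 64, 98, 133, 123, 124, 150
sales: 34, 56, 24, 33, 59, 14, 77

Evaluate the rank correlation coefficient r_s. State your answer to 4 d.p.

0.1429

Rank height: 1, 2, 3, 6, 4, 5, 7
Rank sales: 4, 5, 2, 3, 6, 1, 7
d = rank(height) − rank(sales): -3, -3, 1, 3, -2, 4, 0; Σd² = 48
ρ = 1 − 6Σd² / [n(n²−1)] = 1 − 6×48 / (7×48) = 1 − 288/336 ≈ 0.1429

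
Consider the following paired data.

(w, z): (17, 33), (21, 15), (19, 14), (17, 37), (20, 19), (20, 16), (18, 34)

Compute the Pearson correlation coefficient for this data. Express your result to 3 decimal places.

n = 7, Σw = 132, Σz = 168, Σw² = 2504, Σz² = 4652, Σwz = 3083
nΣwz − ΣwΣz = 21581 − 22176 = -595
nΣw² − (Σw)² = 17528 − 17424 = 104; nΣz² − (Σz)² = 32564 − 28224 = 4340
r = -595 / √(104 × 4340) = -595 / 671.8333 ≈ -0.886

-0.886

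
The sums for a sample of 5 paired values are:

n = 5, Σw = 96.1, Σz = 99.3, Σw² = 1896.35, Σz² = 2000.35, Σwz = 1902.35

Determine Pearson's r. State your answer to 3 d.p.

-0.166

r = (nΣwz − ΣwΣz) / √[(nΣw² − (Σw)²)(nΣz² − (Σz)²)]
Numerator: 5×1902.35 − 96.1×99.3 = -30.98
Denominator: √[(9481.75 − 9235.21)(10001.75 − 9860.49)] = √[246.54 × 141.26] = 186.6179
r = -30.98 / 186.6179 ≈ -0.166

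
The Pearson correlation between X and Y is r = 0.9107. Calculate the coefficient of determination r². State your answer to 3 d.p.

0.829

r² = (0.9107)² = 0.829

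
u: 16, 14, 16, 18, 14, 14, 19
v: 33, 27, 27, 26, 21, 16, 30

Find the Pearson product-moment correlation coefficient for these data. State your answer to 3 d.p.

0.576

n = 7, Σu = 111, Σv = 180, Σu² = 1785, Σv² = 4820, Σuv = 2894
nΣuv − ΣuΣv = 20258 − 19980 = 278
nΣu² − (Σu)² = 12495 − 12321 = 174; nΣv² − (Σv)² = 33740 − 32400 = 1340
r = 278 / √(174 × 1340) = 278 / 482.8664 ≈ 0.576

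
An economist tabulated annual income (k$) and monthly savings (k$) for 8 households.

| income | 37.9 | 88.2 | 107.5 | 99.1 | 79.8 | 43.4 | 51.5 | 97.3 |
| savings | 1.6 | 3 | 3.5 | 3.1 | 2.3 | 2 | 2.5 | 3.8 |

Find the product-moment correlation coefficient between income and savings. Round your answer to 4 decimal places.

0.8952

n = 8, Σx = 604.7, Σy = 21.8, Σx² = 50963.85, Σy² = 63.4, Σxy = 1777.53
nΣxy − ΣxΣy = 14220.24 − 13182.46 = 1037.78
nΣx² − (Σx)² = 407710.8 − 365662.09 = 42048.71; nΣy² − (Σy)² = 507.2 − 475.24 = 31.96
r = 1037.78 / √(42048.71 × 31.96) = 1037.78 / 1159.2570 ≈ 0.8952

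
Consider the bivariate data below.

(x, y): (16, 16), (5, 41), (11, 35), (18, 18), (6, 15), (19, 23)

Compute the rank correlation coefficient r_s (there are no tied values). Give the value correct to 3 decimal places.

-0.200

Rank x: 4, 1, 3, 5, 2, 6
Rank y: 2, 6, 5, 3, 1, 4
d = rank(x) − rank(y): 2, -5, -2, 2, 1, 2; Σd² = 42
ρ = 1 − 6Σd² / [n(n²−1)] = 1 − 6×42 / (6×35) = 1 − 252/210 ≈ -0.200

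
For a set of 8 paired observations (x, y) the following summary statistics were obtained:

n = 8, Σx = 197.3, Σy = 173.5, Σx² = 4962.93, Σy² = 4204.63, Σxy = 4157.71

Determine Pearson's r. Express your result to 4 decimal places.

-0.5855

r = (nΣxy − ΣxΣy) / √[(nΣx² − (Σx)²)(nΣy² − (Σy)²)]
Numerator: 8×4157.71 − 197.3×173.5 = -969.87
Denominator: √[(39703.44 − 38927.29)(33637.04 − 30102.25)] = √[776.15 × 3534.79] = 1656.3596
r = -969.87 / 1656.3596 ≈ -0.5855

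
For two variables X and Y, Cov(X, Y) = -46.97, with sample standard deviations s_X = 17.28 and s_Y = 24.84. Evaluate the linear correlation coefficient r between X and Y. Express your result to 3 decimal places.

r = Cov(X,Y) / (s_X · s_Y) = -46.97 / (17.28 × 24.84)
  = -46.97 / 429.2352 ≈ -0.109

-0.109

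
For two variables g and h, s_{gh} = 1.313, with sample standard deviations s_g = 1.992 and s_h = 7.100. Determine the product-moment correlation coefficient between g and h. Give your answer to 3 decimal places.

r = Cov(g,h) / (s_g · s_h) = 1.313 / (1.992 × 7.100)
  = 1.313 / 14.1432 ≈ 0.093

0.093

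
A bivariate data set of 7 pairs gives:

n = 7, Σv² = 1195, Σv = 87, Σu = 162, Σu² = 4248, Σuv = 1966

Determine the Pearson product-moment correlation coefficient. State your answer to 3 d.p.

-0.199

r = (nΣuv − ΣuΣv) / √[(nΣu² − (Σu)²)(nΣv² − (Σv)²)]
Numerator: 7×1966 − 162×87 = -332
Denominator: √[(29736 − 26244)(8365 − 7569)] = √[3492 × 796] = 1667.2228
r = -332 / 1667.2228 ≈ -0.199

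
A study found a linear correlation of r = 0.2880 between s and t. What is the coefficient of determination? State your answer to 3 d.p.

0.083

r² = (0.2880)² = 0.083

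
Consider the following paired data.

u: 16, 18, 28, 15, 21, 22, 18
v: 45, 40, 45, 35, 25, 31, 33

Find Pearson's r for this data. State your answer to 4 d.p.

n = 7, Σu = 138, Σv = 254, Σu² = 2838, Σv² = 9550, Σuv = 5026
nΣuv − ΣuΣv = 35182 − 35052 = 130
nΣu² − (Σu)² = 19866 − 19044 = 822; nΣv² − (Σv)² = 66850 − 64516 = 2334
r = 130 / √(822 × 2334) = 130 / 1385.1166 ≈ 0.0939

0.0939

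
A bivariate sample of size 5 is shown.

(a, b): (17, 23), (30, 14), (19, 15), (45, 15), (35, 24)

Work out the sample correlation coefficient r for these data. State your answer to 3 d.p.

n = 5, Σa = 146, Σb = 91, Σa² = 4800, Σb² = 1751, Σab = 2611
nΣab − ΣaΣb = 13055 − 13286 = -231
nΣa² − (Σa)² = 24000 − 21316 = 2684; nΣb² − (Σb)² = 8755 − 8281 = 474
r = -231 / √(2684 × 474) = -231 / 1127.9255 ≈ -0.205

-0.205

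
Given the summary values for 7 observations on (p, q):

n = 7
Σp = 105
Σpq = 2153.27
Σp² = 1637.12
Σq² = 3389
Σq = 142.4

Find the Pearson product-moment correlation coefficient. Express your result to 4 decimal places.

0.0988

r = (nΣpq − ΣpΣq) / √[(nΣp² − (Σp)²)(nΣq² − (Σq)²)]
Numerator: 7×2153.27 − 105×142.4 = 120.89
Denominator: √[(11459.84 − 11025)(23723 − 20277.76)] = √[434.84 × 3445.24] = 1223.9805
r = 120.89 / 1223.9805 ≈ 0.0988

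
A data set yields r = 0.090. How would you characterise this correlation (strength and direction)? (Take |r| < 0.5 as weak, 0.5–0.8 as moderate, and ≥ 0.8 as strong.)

r = 0.090 > 0 so the relationship is positive.
|r| = 0.090, which falls in the weak range.

weak positive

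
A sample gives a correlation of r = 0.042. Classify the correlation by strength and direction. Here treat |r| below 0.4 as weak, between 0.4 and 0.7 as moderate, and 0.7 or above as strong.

r = 0.042 > 0 so the relationship is positive.
|r| = 0.042, which falls in the weak range.

weak positive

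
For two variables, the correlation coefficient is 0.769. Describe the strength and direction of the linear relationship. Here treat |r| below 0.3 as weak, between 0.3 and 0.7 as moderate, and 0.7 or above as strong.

strong positive

r = 0.769 > 0 so the relationship is positive.
|r| = 0.769, which falls in the strong range.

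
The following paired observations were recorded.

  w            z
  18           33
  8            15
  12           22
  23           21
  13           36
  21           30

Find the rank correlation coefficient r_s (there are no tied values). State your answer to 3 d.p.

0.200

Rank w: 4, 1, 2, 6, 3, 5
Rank z: 5, 1, 3, 2, 6, 4
d = rank(w) − rank(z): -1, 0, -1, 4, -3, 1; Σd² = 28
ρ = 1 − 6Σd² / [n(n²−1)] = 1 − 6×28 / (6×35) = 1 − 168/210 ≈ 0.200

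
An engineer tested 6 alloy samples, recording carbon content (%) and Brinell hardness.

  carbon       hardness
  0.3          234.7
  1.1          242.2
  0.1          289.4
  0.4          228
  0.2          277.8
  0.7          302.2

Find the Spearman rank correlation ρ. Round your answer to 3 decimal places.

Rank carbon: 3, 6, 1, 4, 2, 5
Rank hardness: 2, 3, 5, 1, 4, 6
d = rank(carbon) − rank(hardness): 1, 3, -4, 3, -2, -1; Σd² = 40
ρ = 1 − 6Σd² / [n(n²−1)] = 1 − 6×40 / (6×35) = 1 − 240/210 ≈ -0.143

-0.143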